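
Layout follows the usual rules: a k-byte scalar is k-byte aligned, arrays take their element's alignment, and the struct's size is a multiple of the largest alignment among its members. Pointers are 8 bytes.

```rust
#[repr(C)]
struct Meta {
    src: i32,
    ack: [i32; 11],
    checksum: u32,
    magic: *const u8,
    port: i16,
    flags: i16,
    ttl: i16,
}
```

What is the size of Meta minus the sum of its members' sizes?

src at 0 (size 4, align 4) → ends 4
ack at 4 (size 44, align 4) → ends 48
checksum at 48 (size 4, align 4) → ends 52
pad 4 to align 8 for magic
magic at 56 (size 8, align 8) → ends 64
port at 64 (size 2, align 2) → ends 66
flags at 66 (size 2, align 2) → ends 68
ttl at 68 (size 2, align 2) → ends 70
tail pad 2 to reach multiple of 8
total 72 bytes, alignment 8
data bytes 66, size 72 → padding 6

6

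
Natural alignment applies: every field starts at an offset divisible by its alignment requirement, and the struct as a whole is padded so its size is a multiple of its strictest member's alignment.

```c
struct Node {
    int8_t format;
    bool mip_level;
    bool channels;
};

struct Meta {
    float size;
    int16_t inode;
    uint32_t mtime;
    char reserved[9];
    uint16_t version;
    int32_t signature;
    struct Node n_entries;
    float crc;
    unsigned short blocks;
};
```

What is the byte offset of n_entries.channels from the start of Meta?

30

Node: 0..1  format  (1B, 1-aligned); 1..2  mip_level  (1B, 1-aligned); 2..3  channels  (1B, 1-aligned); sizeof = 3, alignof = 1
0..4  size  (4B, 4-aligned)
4..6  inode  (2B, 2-aligned)
6..8  -- padding (2B)
8..12  mtime  (4B, 4-aligned)
12..21  reserved  (9B, 1-aligned)
21..22  -- padding (1B)
22..24  version  (2B, 2-aligned)
24..28  signature  (4B, 4-aligned)
28..31  n_entries  (3B, 1-aligned)
within Node: channels at 2
28 + 2 = 30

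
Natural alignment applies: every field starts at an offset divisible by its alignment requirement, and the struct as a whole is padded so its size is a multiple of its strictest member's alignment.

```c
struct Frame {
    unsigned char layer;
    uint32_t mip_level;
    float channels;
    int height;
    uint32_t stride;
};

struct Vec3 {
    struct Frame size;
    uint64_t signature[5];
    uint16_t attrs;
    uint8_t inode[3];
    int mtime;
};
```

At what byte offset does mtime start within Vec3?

72

Frame: @0: layer [1B, align 1] → 1; +3 pad (align 4); @4: mip_level [4B, align 4] → 8; @8: channels [4B, align 4] → 12; @12: height [4B, align 4] → 16; @16: stride [4B, align 4] → 20; size 20, align 4
@0: size [20B, align 4] → 20
+4 pad (align 8)
@24: signature [40B, align 8] → 64
@64: attrs [2B, align 2] → 66
@66: inode [3B, align 1] → 69
+3 pad (align 4)
@72: mtime [4B, align 4] → 76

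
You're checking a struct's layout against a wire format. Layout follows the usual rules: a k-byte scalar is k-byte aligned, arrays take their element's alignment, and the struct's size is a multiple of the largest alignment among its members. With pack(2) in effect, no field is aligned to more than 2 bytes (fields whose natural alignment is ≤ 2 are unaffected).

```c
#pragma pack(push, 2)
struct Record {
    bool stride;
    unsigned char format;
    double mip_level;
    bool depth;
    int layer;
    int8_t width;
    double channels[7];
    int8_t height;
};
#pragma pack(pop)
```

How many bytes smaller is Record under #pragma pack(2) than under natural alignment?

natural layout:
  stride at 0 (size 1, align 1) → ends 1
  format at 1 (size 1, align 1) → ends 2
  pad 6 to align 8 for mip_level
  mip_level at 8 (size 8, align 8) → ends 16
  depth at 16 (size 1, align 1) → ends 17
  pad 3 to align 4 for layer
  layer at 20 (size 4, align 4) → ends 24
  width at 24 (size 1, align 1) → ends 25
  pad 7 to align 8 for channels
  channels at 32 (size 56, align 8) → ends 88
  height at 88 (size 1, align 1) → ends 89
  tail pad 7 to reach multiple of 8
  total 96 bytes, alignment 8
packed(2) layout:
  stride at 0 (size 1, align 1) → ends 1
  format at 1 (size 1, align 1) → ends 2
  mip_level at 2 (size 8, align 2) → ends 10
  depth at 10 (size 1, align 1) → ends 11
  pad 1 to align 2 for layer
  layer at 12 (size 4, align 2) → ends 16
  width at 16 (size 1, align 1) → ends 17
  pad 1 to align 2 for channels
  channels at 18 (size 56, align 2) → ends 74
  height at 74 (size 1, align 1) → ends 75
  tail pad 1 to reach multiple of 2
  total 76 bytes, alignment 2
96 − 76 = 20

20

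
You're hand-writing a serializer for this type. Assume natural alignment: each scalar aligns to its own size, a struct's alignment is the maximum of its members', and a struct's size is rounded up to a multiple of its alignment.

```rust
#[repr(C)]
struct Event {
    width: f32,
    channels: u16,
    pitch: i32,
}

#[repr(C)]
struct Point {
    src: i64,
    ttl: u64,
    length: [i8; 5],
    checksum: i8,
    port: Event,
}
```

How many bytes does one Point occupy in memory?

40 bytes

Event: width at 0 (size 4, align 4) → ends 4; channels at 4 (size 2, align 2) → ends 6; pad 2 to align 4 for pitch; pitch at 8 (size 4, align 4) → ends 12; total 12 bytes, alignment 4
src at 0 (size 8, align 8) → ends 8
ttl at 8 (size 8, align 8) → ends 16
length at 16 (size 5, align 1) → ends 21
checksum at 21 (size 1, align 1) → ends 22
pad 2 to align 4 for port
port at 24 (size 12, align 4) → ends 36
tail pad 4 to reach multiple of 8
total 40 bytes, alignment 8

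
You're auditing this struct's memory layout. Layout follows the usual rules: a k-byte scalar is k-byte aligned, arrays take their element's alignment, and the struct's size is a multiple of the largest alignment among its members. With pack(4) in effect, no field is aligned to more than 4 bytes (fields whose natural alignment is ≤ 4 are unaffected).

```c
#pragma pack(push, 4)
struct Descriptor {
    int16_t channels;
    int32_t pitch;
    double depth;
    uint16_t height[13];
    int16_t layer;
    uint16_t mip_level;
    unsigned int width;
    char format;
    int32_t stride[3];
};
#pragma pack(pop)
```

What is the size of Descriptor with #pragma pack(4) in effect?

68

@0: channels [2B, align 2] → 2
+2 pad (align 4)
@4: pitch [4B, align 4] → 8
@8: depth [8B, align 4] → 16
@16: height [26B, align 2] → 42
@42: layer [2B, align 2] → 44
@44: mip_level [2B, align 2] → 46
+2 pad (align 4)
@48: width [4B, align 4] → 52
@52: format [1B, align 1] → 53
+3 pad (align 4)
@56: stride [12B, align 4] → 68
size 68, align 4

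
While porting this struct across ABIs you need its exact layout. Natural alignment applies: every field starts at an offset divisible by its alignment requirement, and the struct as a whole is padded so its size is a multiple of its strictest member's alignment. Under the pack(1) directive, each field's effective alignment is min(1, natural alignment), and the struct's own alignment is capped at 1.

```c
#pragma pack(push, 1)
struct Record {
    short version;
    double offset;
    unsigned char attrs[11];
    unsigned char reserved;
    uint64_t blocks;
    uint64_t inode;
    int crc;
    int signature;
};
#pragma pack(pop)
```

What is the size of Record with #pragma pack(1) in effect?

0..2  version  (2B, 1-aligned)
2..10  offset  (8B, 1-aligned)
10..21  attrs  (11B, 1-aligned)
21..22  reserved  (1B, 1-aligned)
22..30  blocks  (8B, 1-aligned)
30..38  inode  (8B, 1-aligned)
38..42  crc  (4B, 1-aligned)
42..46  signature  (4B, 1-aligned)
sizeof = 46, alignof = 1

46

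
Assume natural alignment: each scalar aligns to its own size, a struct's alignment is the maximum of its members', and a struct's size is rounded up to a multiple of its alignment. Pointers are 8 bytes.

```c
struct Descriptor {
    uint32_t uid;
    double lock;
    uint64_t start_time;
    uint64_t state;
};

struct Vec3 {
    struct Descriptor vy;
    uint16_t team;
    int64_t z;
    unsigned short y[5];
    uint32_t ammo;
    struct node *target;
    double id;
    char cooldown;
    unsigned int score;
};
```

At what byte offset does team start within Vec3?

32

Descriptor: 0..4  uid  (4B, 4-aligned); 4..8  -- padding (4B); 8..16  lock  (8B, 8-aligned); 16..24  start_time  (8B, 8-aligned); 24..32  state  (8B, 8-aligned); sizeof = 32, alignof = 8
0..32  vy  (32B, 8-aligned)
32..34  team  (2B, 2-aligned)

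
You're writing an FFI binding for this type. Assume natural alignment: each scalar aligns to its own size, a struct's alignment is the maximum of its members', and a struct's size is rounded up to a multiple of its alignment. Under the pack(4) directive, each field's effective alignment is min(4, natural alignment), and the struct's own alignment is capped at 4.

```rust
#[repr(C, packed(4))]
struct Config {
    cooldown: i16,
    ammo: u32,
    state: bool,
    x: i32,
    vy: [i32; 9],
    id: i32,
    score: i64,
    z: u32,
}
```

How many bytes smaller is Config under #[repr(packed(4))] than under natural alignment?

natural layout:
  0..2  cooldown  (2B, 2-aligned)
  2..4  -- padding (2B)
  4..8  ammo  (4B, 4-aligned)
  8..9  state  (1B, 1-aligned)
  9..12  -- padding (3B)
  12..16  x  (4B, 4-aligned)
  16..52  vy  (36B, 4-aligned)
  52..56  id  (4B, 4-aligned)
  56..64  score  (8B, 8-aligned)
  64..68  z  (4B, 4-aligned)
  68..72  -- tail padding (4B)
  sizeof = 72, alignof = 8
packed(4) layout:
  0..2  cooldown  (2B, 2-aligned)
  2..4  -- padding (2B)
  4..8  ammo  (4B, 4-aligned)
  8..9  state  (1B, 1-aligned)
  9..12  -- padding (3B)
  12..16  x  (4B, 4-aligned)
  16..52  vy  (36B, 4-aligned)
  52..56  id  (4B, 4-aligned)
  56..64  score  (8B, 4-aligned)
  64..68  z  (4B, 4-aligned)
  sizeof = 68, alignof = 4
72 − 68 = 4

4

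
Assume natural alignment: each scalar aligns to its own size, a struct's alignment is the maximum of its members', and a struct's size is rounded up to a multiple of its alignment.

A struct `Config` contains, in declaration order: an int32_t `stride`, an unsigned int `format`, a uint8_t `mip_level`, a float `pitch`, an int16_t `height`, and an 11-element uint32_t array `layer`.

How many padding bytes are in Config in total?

5

@0: stride [4B, align 4] → 4
@4: format [4B, align 4] → 8
@8: mip_level [1B, align 1] → 9
+3 pad (align 4)
@12: pitch [4B, align 4] → 16
@16: height [2B, align 2] → 18
+2 pad (align 4)
@20: layer [44B, align 4] → 64
size 64, align 4
data bytes 59, size 64 → padding 5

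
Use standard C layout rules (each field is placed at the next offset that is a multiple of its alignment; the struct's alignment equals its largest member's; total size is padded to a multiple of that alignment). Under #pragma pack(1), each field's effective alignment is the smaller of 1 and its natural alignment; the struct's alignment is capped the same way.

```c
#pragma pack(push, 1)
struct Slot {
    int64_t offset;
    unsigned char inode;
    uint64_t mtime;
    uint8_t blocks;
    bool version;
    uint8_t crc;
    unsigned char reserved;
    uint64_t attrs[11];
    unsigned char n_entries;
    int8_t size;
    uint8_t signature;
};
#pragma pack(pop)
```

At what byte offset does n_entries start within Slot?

offset at 0 (size 8, align 1) → ends 8
inode at 8 (size 1, align 1) → ends 9
mtime at 9 (size 8, align 1) → ends 17
blocks at 17 (size 1, align 1) → ends 18
version at 18 (size 1, align 1) → ends 19
crc at 19 (size 1, align 1) → ends 20
reserved at 20 (size 1, align 1) → ends 21
attrs at 21 (size 88, align 1) → ends 109
n_entries at 109 (size 1, align 1) → ends 110

109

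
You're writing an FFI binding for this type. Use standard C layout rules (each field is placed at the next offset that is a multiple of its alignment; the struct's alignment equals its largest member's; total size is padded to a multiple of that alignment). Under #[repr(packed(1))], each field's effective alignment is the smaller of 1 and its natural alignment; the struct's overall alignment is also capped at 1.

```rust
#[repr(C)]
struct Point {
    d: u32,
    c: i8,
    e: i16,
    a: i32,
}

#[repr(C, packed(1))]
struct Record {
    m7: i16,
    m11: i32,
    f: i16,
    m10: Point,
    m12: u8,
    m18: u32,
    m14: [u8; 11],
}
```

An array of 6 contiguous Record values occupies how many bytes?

216

Point: @0: d [4B, align 4] → 4; @4: c [1B, align 1] → 5; +1 pad (align 2); @6: e [2B, align 2] → 8; @8: a [4B, align 4] → 12; size 12, align 4
@0: m7 [2B, align 1] → 2
@2: m11 [4B, align 1] → 6
@6: f [2B, align 1] → 8
@8: m10 [12B, align 1] → 20
@20: m12 [1B, align 1] → 21
@21: m18 [4B, align 1] → 25
@25: m14 [11B, align 1] → 36
size 36, align 1
array of 6: 6 × 36 = 216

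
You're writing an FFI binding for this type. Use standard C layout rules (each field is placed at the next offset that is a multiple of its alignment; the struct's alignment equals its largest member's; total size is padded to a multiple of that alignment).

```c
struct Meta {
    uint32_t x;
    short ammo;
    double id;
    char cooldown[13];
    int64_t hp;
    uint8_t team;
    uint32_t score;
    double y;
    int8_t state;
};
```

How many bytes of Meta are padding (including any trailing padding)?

0..4  x  (4B, 4-aligned)
4..6  ammo  (2B, 2-aligned)
6..8  -- padding (2B)
8..16  id  (8B, 8-aligned)
16..29  cooldown  (13B, 1-aligned)
29..32  -- padding (3B)
32..40  hp  (8B, 8-aligned)
40..41  team  (1B, 1-aligned)
41..44  -- padding (3B)
44..48  score  (4B, 4-aligned)
48..56  y  (8B, 8-aligned)
56..57  state  (1B, 1-aligned)
57..64  -- tail padding (7B)
sizeof = 64, alignof = 8
data bytes 49, size 64 → padding 15

15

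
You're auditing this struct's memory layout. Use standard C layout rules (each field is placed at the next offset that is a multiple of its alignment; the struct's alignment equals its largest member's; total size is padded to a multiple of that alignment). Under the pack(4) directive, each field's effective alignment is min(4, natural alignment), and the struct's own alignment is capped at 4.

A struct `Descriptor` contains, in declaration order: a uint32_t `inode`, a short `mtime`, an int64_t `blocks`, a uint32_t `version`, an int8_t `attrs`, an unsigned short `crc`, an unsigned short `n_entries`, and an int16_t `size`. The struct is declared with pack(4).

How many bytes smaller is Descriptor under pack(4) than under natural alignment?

natural layout:
  @0: inode [4B, align 4] → 4
  @4: mtime [2B, align 2] → 6
  +2 pad (align 8)
  @8: blocks [8B, align 8] → 16
  @16: version [4B, align 4] → 20
  @20: attrs [1B, align 1] → 21
  +1 pad (align 2)
  @22: crc [2B, align 2] → 24
  @24: n_entries [2B, align 2] → 26
  @26: size [2B, align 2] → 28
  +4 tail pad (align 8)
  size 32, align 8
packed(4) layout:
  @0: inode [4B, align 4] → 4
  @4: mtime [2B, align 2] → 6
  +2 pad (align 4)
  @8: blocks [8B, align 4] → 16
  @16: version [4B, align 4] → 20
  @20: attrs [1B, align 1] → 21
  +1 pad (align 2)
  @22: crc [2B, align 2] → 24
  @24: n_entries [2B, align 2] → 26
  @26: size [2B, align 2] → 28
  size 28, align 4
32 − 28 = 4

4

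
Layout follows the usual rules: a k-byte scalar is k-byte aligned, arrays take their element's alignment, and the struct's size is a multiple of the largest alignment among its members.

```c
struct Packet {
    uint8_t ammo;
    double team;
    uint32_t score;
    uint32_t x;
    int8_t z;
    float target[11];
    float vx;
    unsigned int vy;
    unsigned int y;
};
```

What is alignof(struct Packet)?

8

member alignments: ammo=1, team=8, score=4, x=4, z=1, target=4, vx=4, vy=4, y=4
max = 8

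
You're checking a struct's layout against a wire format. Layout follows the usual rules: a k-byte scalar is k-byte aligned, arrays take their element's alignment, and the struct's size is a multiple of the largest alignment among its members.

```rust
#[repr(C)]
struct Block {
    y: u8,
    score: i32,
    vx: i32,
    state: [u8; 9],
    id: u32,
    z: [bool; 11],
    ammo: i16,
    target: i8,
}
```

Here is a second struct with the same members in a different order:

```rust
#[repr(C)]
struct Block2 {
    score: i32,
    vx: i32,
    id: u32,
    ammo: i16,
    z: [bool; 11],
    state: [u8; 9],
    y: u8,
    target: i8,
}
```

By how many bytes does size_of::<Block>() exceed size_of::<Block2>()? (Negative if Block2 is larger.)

8

y at 0 (size 1, align 1) → ends 1
pad 3 to align 4 for score
score at 4 (size 4, align 4) → ends 8
vx at 8 (size 4, align 4) → ends 12
state at 12 (size 9, align 1) → ends 21
pad 3 to align 4 for id
id at 24 (size 4, align 4) → ends 28
z at 28 (size 11, align 1) → ends 39
pad 1 to align 2 for ammo
ammo at 40 (size 2, align 2) → ends 42
target at 42 (size 1, align 1) → ends 43
tail pad 1 to reach multiple of 4
total 44 bytes, alignment 4
— Block2 —
score at 0 (size 4, align 4) → ends 4
vx at 4 (size 4, align 4) → ends 8
id at 8 (size 4, align 4) → ends 12
ammo at 12 (size 2, align 2) → ends 14
z at 14 (size 11, align 1) → ends 25
state at 25 (size 9, align 1) → ends 34
y at 34 (size 1, align 1) → ends 35
target at 35 (size 1, align 1) → ends 36
total 36 bytes, alignment 4
44 − 36 = 8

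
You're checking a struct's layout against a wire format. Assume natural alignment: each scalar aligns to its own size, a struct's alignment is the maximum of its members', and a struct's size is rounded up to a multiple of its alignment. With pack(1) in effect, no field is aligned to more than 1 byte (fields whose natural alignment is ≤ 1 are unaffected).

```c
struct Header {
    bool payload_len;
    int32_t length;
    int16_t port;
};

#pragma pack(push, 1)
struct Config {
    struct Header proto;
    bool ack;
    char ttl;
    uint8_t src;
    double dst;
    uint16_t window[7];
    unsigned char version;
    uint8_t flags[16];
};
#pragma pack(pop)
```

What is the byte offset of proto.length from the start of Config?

Header: 0..1  payload_len  (1B, 1-aligned); 1..4  -- padding (3B); 4..8  length  (4B, 4-aligned); 8..10  port  (2B, 2-aligned); 10..12  -- tail padding (2B); sizeof = 12, alignof = 4
0..12  proto  (12B, 1-aligned)
within Header: length at 4
0 + 4 = 4

4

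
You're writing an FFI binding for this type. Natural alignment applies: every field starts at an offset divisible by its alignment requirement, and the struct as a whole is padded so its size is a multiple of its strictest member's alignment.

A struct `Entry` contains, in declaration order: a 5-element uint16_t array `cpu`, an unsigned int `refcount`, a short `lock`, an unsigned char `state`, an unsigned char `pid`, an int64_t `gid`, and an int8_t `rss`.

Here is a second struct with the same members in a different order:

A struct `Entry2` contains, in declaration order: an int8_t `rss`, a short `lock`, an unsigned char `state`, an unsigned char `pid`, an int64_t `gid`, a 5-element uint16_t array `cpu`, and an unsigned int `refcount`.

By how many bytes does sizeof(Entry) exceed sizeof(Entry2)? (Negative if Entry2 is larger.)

@0: cpu [10B, align 2] → 10
+2 pad (align 4)
@12: refcount [4B, align 4] → 16
@16: lock [2B, align 2] → 18
@18: state [1B, align 1] → 19
@19: pid [1B, align 1] → 20
+4 pad (align 8)
@24: gid [8B, align 8] → 32
@32: rss [1B, align 1] → 33
+7 tail pad (align 8)
size 40, align 8
— Entry2 —
@0: rss [1B, align 1] → 1
+1 pad (align 2)
@2: lock [2B, align 2] → 4
@4: state [1B, align 1] → 5
@5: pid [1B, align 1] → 6
+2 pad (align 8)
@8: gid [8B, align 8] → 16
@16: cpu [10B, align 2] → 26
+2 pad (align 4)
@28: refcount [4B, align 4] → 32
size 32, align 8
40 − 32 = 8

8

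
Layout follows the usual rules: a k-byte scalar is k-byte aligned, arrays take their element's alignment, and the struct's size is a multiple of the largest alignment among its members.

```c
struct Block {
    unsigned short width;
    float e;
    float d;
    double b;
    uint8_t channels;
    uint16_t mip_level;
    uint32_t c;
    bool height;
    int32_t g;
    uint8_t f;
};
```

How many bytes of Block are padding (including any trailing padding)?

17

@0: width [2B, align 2] → 2
+2 pad (align 4)
@4: e [4B, align 4] → 8
@8: d [4B, align 4] → 12
+4 pad (align 8)
@16: b [8B, align 8] → 24
@24: channels [1B, align 1] → 25
+1 pad (align 2)
@26: mip_level [2B, align 2] → 28
@28: c [4B, align 4] → 32
@32: height [1B, align 1] → 33
+3 pad (align 4)
@36: g [4B, align 4] → 40
@40: f [1B, align 1] → 41
+7 tail pad (align 8)
size 48, align 8
data bytes 31, size 48 → padding 17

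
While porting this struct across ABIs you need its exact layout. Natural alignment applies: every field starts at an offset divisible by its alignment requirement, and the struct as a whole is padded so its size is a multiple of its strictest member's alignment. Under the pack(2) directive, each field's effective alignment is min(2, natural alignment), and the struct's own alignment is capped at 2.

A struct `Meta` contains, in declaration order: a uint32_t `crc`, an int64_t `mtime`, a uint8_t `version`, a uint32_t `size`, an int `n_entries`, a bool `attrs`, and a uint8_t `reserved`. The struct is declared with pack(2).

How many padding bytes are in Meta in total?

crc at 0 (size 4, align 2) → ends 4
mtime at 4 (size 8, align 2) → ends 12
version at 12 (size 1, align 1) → ends 13
pad 1 to align 2 for size
size at 14 (size 4, align 2) → ends 18
n_entries at 18 (size 4, align 2) → ends 22
attrs at 22 (size 1, align 1) → ends 23
reserved at 23 (size 1, align 1) → ends 24
total 24 bytes, alignment 2
data bytes 23, size 24 → padding 1

1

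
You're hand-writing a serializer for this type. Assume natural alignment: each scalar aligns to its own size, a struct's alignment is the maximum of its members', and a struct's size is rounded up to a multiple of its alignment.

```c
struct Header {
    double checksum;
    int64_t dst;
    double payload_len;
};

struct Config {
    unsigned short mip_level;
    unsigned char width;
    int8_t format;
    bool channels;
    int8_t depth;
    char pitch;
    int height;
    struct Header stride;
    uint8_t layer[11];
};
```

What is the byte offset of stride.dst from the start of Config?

24

Header: 0..8  checksum  (8B, 8-aligned); 8..16  dst  (8B, 8-aligned); 16..24  payload_len  (8B, 8-aligned); sizeof = 24, alignof = 8
0..2  mip_level  (2B, 2-aligned)
2..3  width  (1B, 1-aligned)
3..4  format  (1B, 1-aligned)
4..5  channels  (1B, 1-aligned)
5..6  depth  (1B, 1-aligned)
6..7  pitch  (1B, 1-aligned)
7..8  -- padding (1B)
8..12  height  (4B, 4-aligned)
12..16  -- padding (4B)
16..40  stride  (24B, 8-aligned)
within Header: dst at 8
16 + 8 = 24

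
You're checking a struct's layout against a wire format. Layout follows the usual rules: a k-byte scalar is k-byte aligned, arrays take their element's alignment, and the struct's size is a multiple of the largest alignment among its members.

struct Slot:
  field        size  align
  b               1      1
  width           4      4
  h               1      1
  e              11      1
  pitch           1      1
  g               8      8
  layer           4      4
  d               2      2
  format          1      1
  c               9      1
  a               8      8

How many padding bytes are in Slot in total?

b at 0 (size 1, align 1) → ends 1
pad 3 to align 4 for width
width at 4 (size 4, align 4) → ends 8
h at 8 (size 1, align 1) → ends 9
e at 9 (size 11, align 1) → ends 20
pitch at 20 (size 1, align 1) → ends 21
pad 3 to align 8 for g
g at 24 (size 8, align 8) → ends 32
layer at 32 (size 4, align 4) → ends 36
d at 36 (size 2, align 2) → ends 38
format at 38 (size 1, align 1) → ends 39
c at 39 (size 9, align 1) → ends 48
a at 48 (size 8, align 8) → ends 56
total 56 bytes, alignment 8
data bytes 50, size 56 → padding 6

6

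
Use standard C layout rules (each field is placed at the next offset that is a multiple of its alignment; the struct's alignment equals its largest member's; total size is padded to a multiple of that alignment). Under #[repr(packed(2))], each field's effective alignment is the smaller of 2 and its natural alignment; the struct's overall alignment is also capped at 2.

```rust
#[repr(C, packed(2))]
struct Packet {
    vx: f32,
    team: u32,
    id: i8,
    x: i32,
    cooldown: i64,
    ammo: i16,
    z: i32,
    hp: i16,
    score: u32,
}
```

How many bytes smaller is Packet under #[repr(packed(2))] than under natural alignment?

natural layout:
  @0: vx [4B, align 4] → 4
  @4: team [4B, align 4] → 8
  @8: id [1B, align 1] → 9
  +3 pad (align 4)
  @12: x [4B, align 4] → 16
  @16: cooldown [8B, align 8] → 24
  @24: ammo [2B, align 2] → 26
  +2 pad (align 4)
  @28: z [4B, align 4] → 32
  @32: hp [2B, align 2] → 34
  +2 pad (align 4)
  @36: score [4B, align 4] → 40
  size 40, align 8
packed(2) layout:
  @0: vx [4B, align 2] → 4
  @4: team [4B, align 2] → 8
  @8: id [1B, align 1] → 9
  +1 pad (align 2)
  @10: x [4B, align 2] → 14
  @14: cooldown [8B, align 2] → 22
  @22: ammo [2B, align 2] → 24
  @24: z [4B, align 2] → 28
  @28: hp [2B, align 2] → 30
  @30: score [4B, align 2] → 34
  size 34, align 2
40 − 34 = 6

6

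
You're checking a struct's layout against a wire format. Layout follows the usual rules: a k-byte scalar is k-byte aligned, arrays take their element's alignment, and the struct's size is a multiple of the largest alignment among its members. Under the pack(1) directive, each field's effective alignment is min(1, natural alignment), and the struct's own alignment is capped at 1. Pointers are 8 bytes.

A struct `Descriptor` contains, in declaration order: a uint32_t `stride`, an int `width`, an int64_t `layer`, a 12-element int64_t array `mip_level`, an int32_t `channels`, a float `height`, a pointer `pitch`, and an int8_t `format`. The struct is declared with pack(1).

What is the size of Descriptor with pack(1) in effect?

129

stride at 0 (size 4, align 1) → ends 4
width at 4 (size 4, align 1) → ends 8
layer at 8 (size 8, align 1) → ends 16
mip_level at 16 (size 96, align 1) → ends 112
channels at 112 (size 4, align 1) → ends 116
height at 116 (size 4, align 1) → ends 120
pitch at 120 (size 8, align 1) → ends 128
format at 128 (size 1, align 1) → ends 129
total 129 bytes, alignment 1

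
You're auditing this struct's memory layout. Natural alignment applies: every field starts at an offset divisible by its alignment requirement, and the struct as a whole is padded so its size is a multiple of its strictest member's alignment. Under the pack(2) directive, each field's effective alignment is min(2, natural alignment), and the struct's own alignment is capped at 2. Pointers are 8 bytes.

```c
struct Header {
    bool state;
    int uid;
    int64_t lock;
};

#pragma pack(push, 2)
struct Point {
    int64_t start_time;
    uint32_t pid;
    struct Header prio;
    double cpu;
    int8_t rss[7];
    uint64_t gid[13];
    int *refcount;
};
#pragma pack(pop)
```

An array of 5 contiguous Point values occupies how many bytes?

780

Header: @0: state [1B, align 1] → 1; +3 pad (align 4); @4: uid [4B, align 4] → 8; @8: lock [8B, align 8] → 16; size 16, align 8
@0: start_time [8B, align 2] → 8
@8: pid [4B, align 2] → 12
@12: prio [16B, align 2] → 28
@28: cpu [8B, align 2] → 36
@36: rss [7B, align 1] → 43
+1 pad (align 2)
@44: gid [104B, align 2] → 148
@148: refcount [8B, align 2] → 156
size 156, align 2
array of 5: 5 × 156 = 780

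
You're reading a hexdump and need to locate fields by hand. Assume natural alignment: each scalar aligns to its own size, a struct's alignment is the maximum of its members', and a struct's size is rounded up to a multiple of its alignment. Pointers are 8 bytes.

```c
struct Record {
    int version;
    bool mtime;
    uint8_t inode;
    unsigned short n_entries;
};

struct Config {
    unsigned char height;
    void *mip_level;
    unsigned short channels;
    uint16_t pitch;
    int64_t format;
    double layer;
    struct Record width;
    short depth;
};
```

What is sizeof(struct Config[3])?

Record: @0: version [4B, align 4] → 4; @4: mtime [1B, align 1] → 5; @5: inode [1B, align 1] → 6; @6: n_entries [2B, align 2] → 8; size 8, align 4
@0: height [1B, align 1] → 1
+7 pad (align 8)
@8: mip_level [8B, align 8] → 16
@16: channels [2B, align 2] → 18
@18: pitch [2B, align 2] → 20
+4 pad (align 8)
@24: format [8B, align 8] → 32
@32: layer [8B, align 8] → 40
@40: width [8B, align 4] → 48
@48: depth [2B, align 2] → 50
+6 tail pad (align 8)
size 56, align 8
array of 3: 3 × 56 = 168

168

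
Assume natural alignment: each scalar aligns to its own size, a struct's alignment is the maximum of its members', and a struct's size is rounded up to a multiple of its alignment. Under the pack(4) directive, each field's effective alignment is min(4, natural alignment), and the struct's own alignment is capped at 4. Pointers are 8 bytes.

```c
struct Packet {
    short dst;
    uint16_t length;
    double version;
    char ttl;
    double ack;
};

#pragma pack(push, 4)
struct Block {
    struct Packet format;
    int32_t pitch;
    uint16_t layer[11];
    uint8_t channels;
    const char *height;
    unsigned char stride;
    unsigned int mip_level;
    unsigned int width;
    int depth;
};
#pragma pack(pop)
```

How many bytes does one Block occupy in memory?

Packet: dst at 0 (size 2, align 2) → ends 2; length at 2 (size 2, align 2) → ends 4; pad 4 to align 8 for version; version at 8 (size 8, align 8) → ends 16; ttl at 16 (size 1, align 1) → ends 17; pad 7 to align 8 for ack; ack at 24 (size 8, align 8) → ends 32; total 32 bytes, alignment 8
format at 0 (size 32, align 4) → ends 32
pitch at 32 (size 4, align 4) → ends 36
layer at 36 (size 22, align 2) → ends 58
channels at 58 (size 1, align 1) → ends 59
pad 1 to align 4 for height
height at 60 (size 8, align 4) → ends 68
stride at 68 (size 1, align 1) → ends 69
pad 3 to align 4 for mip_level
mip_level at 72 (size 4, align 4) → ends 76
width at 76 (size 4, align 4) → ends 80
depth at 80 (size 4, align 4) → ends 84
total 84 bytes, alignment 4

84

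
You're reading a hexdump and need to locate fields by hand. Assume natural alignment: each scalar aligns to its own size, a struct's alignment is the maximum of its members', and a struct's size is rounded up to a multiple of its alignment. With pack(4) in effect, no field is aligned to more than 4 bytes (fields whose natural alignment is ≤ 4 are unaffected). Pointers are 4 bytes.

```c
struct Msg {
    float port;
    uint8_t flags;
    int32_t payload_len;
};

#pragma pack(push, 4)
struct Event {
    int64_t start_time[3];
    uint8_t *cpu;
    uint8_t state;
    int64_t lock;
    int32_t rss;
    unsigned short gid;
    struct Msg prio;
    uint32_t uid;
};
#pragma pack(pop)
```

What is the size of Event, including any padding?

Msg: @0: port [4B, align 4] → 4; @4: flags [1B, align 1] → 5; +3 pad (align 4); @8: payload_len [4B, align 4] → 12; size 12, align 4
@0: start_time [24B, align 4] → 24
@24: cpu [4B, align 4] → 28
@28: state [1B, align 1] → 29
+3 pad (align 4)
@32: lock [8B, align 4] → 40
@40: rss [4B, align 4] → 44
@44: gid [2B, align 2] → 46
+2 pad (align 4)
@48: prio [12B, align 4] → 60
@60: uid [4B, align 4] → 64
size 64, align 4

64 bytes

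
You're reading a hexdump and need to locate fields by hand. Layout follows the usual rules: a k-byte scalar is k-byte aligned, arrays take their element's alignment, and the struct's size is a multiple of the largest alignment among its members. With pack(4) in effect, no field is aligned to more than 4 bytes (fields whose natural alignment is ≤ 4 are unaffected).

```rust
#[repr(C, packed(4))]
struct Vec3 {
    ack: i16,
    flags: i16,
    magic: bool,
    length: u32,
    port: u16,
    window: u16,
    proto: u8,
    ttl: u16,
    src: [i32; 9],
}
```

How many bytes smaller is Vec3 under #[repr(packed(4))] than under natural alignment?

natural layout:
  ack at 0 (size 2, align 2) → ends 2
  flags at 2 (size 2, align 2) → ends 4
  magic at 4 (size 1, align 1) → ends 5
  pad 3 to align 4 for length
  length at 8 (size 4, align 4) → ends 12
  port at 12 (size 2, align 2) → ends 14
  window at 14 (size 2, align 2) → ends 16
  proto at 16 (size 1, align 1) → ends 17
  pad 1 to align 2 for ttl
  ttl at 18 (size 2, align 2) → ends 20
  src at 20 (size 36, align 4) → ends 56
  total 56 bytes, alignment 4
packed(4) layout:
  ack at 0 (size 2, align 2) → ends 2
  flags at 2 (size 2, align 2) → ends 4
  magic at 4 (size 1, align 1) → ends 5
  pad 3 to align 4 for length
  length at 8 (size 4, align 4) → ends 12
  port at 12 (size 2, align 2) → ends 14
  window at 14 (size 2, align 2) → ends 16
  proto at 16 (size 1, align 1) → ends 17
  pad 1 to align 2 for ttl
  ttl at 18 (size 2, align 2) → ends 20
  src at 20 (size 36, align 4) → ends 56
  total 56 bytes, alignment 4
56 − 56 = 0

0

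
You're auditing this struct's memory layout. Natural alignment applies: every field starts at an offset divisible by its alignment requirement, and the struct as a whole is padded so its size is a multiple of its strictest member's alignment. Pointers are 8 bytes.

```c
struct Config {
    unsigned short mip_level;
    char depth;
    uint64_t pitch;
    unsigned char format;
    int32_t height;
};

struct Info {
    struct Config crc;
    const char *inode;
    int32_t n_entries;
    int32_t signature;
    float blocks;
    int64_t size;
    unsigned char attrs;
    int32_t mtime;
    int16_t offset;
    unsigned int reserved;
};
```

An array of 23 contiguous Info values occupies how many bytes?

1656

Config: @0: mip_level [2B, align 2] → 2; @2: depth [1B, align 1] → 3; +5 pad (align 8); @8: pitch [8B, align 8] → 16; @16: format [1B, align 1] → 17; +3 pad (align 4); @20: height [4B, align 4] → 24; size 24, align 8
@0: crc [24B, align 8] → 24
@24: inode [8B, align 8] → 32
@32: n_entries [4B, align 4] → 36
@36: signature [4B, align 4] → 40
@40: blocks [4B, align 4] → 44
+4 pad (align 8)
@48: size [8B, align 8] → 56
@56: attrs [1B, align 1] → 57
+3 pad (align 4)
@60: mtime [4B, align 4] → 64
@64: offset [2B, align 2] → 66
+2 pad (align 4)
@68: reserved [4B, align 4] → 72
size 72, align 8
array of 23: 23 × 72 = 1656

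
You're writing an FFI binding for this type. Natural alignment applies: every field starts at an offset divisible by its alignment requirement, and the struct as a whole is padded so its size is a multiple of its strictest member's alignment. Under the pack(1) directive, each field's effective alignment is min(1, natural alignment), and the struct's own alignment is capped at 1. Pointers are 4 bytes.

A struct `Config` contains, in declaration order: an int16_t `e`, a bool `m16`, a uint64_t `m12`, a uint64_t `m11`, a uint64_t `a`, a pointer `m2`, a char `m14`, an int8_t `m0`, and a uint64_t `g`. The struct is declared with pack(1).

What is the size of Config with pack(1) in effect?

41

@0: e [2B, align 1] → 2
@2: m16 [1B, align 1] → 3
@3: m12 [8B, align 1] → 11
@11: m11 [8B, align 1] → 19
@19: a [8B, align 1] → 27
@27: m2 [4B, align 1] → 31
@31: m14 [1B, align 1] → 32
@32: m0 [1B, align 1] → 33
@33: g [8B, align 1] → 41
size 41, align 1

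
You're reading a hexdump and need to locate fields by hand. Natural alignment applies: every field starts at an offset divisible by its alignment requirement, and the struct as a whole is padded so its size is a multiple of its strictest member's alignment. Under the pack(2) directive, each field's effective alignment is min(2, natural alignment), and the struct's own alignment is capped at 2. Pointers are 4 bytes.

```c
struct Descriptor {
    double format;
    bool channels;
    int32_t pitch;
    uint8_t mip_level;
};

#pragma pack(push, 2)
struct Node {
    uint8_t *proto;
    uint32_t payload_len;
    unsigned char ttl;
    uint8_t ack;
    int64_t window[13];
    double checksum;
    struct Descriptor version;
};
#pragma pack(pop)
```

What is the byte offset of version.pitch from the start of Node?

134

Descriptor: format at 0 (size 8, align 8) → ends 8; channels at 8 (size 1, align 1) → ends 9; pad 3 to align 4 for pitch; pitch at 12 (size 4, align 4) → ends 16; mip_level at 16 (size 1, align 1) → ends 17; tail pad 7 to reach multiple of 8; total 24 bytes, alignment 8
proto at 0 (size 4, align 2) → ends 4
payload_len at 4 (size 4, align 2) → ends 8
ttl at 8 (size 1, align 1) → ends 9
ack at 9 (size 1, align 1) → ends 10
window at 10 (size 104, align 2) → ends 114
checksum at 114 (size 8, align 2) → ends 122
version at 122 (size 24, align 2) → ends 146
within Descriptor: pitch at 12
122 + 12 = 134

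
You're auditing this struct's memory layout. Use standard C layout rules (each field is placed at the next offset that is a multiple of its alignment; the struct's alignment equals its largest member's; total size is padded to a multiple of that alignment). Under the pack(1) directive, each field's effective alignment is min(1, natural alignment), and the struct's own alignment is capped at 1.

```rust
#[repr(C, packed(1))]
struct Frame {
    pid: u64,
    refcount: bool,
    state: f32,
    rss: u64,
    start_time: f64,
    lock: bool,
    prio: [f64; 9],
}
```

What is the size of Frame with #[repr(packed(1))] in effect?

@0: pid [8B, align 1] → 8
@8: refcount [1B, align 1] → 9
@9: state [4B, align 1] → 13
@13: rss [8B, align 1] → 21
@21: start_time [8B, align 1] → 29
@29: lock [1B, align 1] → 30
@30: prio [72B, align 1] → 102
size 102, align 1

102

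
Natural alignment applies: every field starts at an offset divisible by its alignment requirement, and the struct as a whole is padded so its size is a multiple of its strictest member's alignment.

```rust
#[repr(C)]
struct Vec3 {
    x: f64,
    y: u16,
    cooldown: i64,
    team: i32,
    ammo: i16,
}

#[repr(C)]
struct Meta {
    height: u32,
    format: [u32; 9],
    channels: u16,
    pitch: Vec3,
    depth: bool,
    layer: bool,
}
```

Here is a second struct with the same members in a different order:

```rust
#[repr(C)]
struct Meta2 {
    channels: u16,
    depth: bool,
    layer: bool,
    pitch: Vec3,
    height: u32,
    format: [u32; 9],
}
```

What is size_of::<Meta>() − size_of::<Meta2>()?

8

Vec3: x at 0 (size 8, align 8) → ends 8; y at 8 (size 2, align 2) → ends 10; pad 6 to align 8 for cooldown; cooldown at 16 (size 8, align 8) → ends 24; team at 24 (size 4, align 4) → ends 28; ammo at 28 (size 2, align 2) → ends 30; tail pad 2 to reach multiple of 8; total 32 bytes, alignment 8
height at 0 (size 4, align 4) → ends 4
format at 4 (size 36, align 4) → ends 40
channels at 40 (size 2, align 2) → ends 42
pad 6 to align 8 for pitch
pitch at 48 (size 32, align 8) → ends 80
depth at 80 (size 1, align 1) → ends 81
layer at 81 (size 1, align 1) → ends 82
tail pad 6 to reach multiple of 8
total 88 bytes, alignment 8
— Meta2 —
channels at 0 (size 2, align 2) → ends 2
depth at 2 (size 1, align 1) → ends 3
layer at 3 (size 1, align 1) → ends 4
pad 4 to align 8 for pitch
pitch at 8 (size 32, align 8) → ends 40
height at 40 (size 4, align 4) → ends 44
format at 44 (size 36, align 4) → ends 80
total 80 bytes, alignment 8
88 − 80 = 8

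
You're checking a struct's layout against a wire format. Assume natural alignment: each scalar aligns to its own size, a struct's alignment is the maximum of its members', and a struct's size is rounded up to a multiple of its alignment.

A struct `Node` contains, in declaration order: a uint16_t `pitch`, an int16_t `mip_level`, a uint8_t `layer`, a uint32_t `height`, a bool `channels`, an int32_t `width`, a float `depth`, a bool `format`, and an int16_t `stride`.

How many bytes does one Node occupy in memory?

28

pitch at 0 (size 2, align 2) → ends 2
mip_level at 2 (size 2, align 2) → ends 4
layer at 4 (size 1, align 1) → ends 5
pad 3 to align 4 for height
height at 8 (size 4, align 4) → ends 12
channels at 12 (size 1, align 1) → ends 13
pad 3 to align 4 for width
width at 16 (size 4, align 4) → ends 20
depth at 20 (size 4, align 4) → ends 24
format at 24 (size 1, align 1) → ends 25
pad 1 to align 2 for stride
stride at 26 (size 2, align 2) → ends 28
total 28 bytes, alignment 4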